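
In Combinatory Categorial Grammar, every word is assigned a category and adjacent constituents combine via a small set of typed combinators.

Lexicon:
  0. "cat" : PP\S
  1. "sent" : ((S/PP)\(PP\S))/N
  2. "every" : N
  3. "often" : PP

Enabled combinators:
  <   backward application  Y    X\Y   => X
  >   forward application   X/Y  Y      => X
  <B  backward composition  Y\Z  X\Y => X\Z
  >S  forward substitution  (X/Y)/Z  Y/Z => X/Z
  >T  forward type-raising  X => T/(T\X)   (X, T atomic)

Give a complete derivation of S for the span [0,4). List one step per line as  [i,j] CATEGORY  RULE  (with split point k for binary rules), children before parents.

[0,1] PP\S  lex  "cat"
[1,2] ((S/PP)\(PP\S))/N  lex  "sent"
[2,3] N  lex  "every"
[1,3] (S/PP)\(PP\S)  >  k=2
[0,3] S/PP  <  k=1
[3,4] PP  lex  "often"
[0,4] S  >  k=3

[0,4] S   >
  [0,3] S/PP   <
    [0,1] "cat" : PP\S
    [1,3] (S/PP)\(PP\S)   >
      [1,2] "sent" : ((S/PP)\(PP\S))/N
      [2,3] "every" : N
  [3,4] "often" : PP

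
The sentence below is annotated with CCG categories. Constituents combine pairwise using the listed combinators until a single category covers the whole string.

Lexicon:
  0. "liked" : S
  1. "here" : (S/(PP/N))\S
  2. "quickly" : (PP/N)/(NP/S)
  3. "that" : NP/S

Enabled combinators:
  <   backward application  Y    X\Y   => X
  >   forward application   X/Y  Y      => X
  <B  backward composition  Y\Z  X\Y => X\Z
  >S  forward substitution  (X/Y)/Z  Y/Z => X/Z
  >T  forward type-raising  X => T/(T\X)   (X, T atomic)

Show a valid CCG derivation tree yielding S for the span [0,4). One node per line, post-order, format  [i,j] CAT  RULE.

[0,4] S   >
  [0,2] S/(PP/N)   <
    [0,1] "liked" : S
    [1,2] "here" : (S/(PP/N))\S
  [2,4] PP/N   >
    [2,3] "quickly" : (PP/N)/(NP/S)
    [3,4] "that" : NP/S

[0,1] S  lex  "liked"
[1,2] (S/(PP/N))\S  lex  "here"
[0,2] S/(PP/N)  <  k=1
[2,3] (PP/N)/(NP/S)  lex  "quickly"
[3,4] NP/S  lex  "that"
[2,4] PP/N  >  k=3
[0,4] S  >  k=2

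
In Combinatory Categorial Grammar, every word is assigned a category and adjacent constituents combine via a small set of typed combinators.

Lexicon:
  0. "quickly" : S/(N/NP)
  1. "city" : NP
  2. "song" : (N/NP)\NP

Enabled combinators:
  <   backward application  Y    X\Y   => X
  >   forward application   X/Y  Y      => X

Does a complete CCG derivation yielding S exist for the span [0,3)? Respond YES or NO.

YES

[0,3] S   >
  [0,1] "quickly" : S/(N/NP)
  [1,3] N/NP   <
    [1,2] "city" : NP
    [2,3] "song" : (N/NP)\NP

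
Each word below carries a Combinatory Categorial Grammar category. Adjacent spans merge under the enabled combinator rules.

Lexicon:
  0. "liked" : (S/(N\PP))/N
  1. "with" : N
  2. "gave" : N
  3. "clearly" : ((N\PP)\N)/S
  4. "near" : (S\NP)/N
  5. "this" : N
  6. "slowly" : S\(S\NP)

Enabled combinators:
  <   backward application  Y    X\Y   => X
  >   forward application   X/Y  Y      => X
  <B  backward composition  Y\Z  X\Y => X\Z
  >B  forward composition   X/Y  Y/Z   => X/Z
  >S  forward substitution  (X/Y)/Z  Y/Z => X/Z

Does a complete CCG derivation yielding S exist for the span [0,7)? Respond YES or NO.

[0,7] S   >
  [0,2] S/(N\PP)   >
    [0,1] "liked" : (S/(N\PP))/N
    [1,2] "with" : N
  [2,7] N\PP   <
    [2,3] "gave" : N
    [3,7] (N\PP)\N   >
      [3,4] "clearly" : ((N\PP)\N)/S
      [4,7] S   <
        [4,6] S\NP   >
          [4,5] "near" : (S\NP)/N
          [5,6] "this" : N
        [6,7] "slowly" : S\(S\NP)

YES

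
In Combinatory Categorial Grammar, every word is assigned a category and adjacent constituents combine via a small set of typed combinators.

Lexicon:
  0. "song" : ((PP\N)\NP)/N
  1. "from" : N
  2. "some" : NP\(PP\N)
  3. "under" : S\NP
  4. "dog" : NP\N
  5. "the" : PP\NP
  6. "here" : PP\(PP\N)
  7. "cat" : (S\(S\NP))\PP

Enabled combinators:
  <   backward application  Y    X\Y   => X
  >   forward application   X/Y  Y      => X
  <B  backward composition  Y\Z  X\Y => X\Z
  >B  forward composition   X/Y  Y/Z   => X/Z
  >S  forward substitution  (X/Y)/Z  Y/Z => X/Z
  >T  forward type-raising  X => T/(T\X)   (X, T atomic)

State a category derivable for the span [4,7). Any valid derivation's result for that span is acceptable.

PP

[0,8] S   <
  [0,4] S\NP   <B
    [0,3] NP\NP   <B
      [0,2] (PP\N)\NP   >
        [0,1] "song" : ((PP\N)\NP)/N
        [1,2] "from" : N
      [2,3] "some" : NP\(PP\N)
    [3,4] "under" : S\NP
  [4,8] S\(S\NP)   <
    [4,7] PP   <
      [4,6] PP\N   <B
        [4,5] "dog" : NP\N
        [5,6] "the" : PP\NP
      [6,7] "here" : PP\(PP\N)
    [7,8] "cat" : (S\(S\NP))\PP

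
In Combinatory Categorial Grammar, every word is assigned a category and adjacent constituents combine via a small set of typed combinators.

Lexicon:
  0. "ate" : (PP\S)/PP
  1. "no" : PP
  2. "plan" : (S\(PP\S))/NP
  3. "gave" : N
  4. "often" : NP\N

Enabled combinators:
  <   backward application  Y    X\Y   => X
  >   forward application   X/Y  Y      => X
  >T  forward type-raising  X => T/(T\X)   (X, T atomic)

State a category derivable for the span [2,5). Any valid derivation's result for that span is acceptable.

S\(PP\S)

[0,5] S   <
  [0,2] PP\S   >
    [0,1] "ate" : (PP\S)/PP
    [1,2] "no" : PP
  [2,5] S\(PP\S)   >
    [2,3] "plan" : (S\(PP\S))/NP
    [3,5] NP   <
      [3,4] "gave" : N
      [4,5] "often" : NP\N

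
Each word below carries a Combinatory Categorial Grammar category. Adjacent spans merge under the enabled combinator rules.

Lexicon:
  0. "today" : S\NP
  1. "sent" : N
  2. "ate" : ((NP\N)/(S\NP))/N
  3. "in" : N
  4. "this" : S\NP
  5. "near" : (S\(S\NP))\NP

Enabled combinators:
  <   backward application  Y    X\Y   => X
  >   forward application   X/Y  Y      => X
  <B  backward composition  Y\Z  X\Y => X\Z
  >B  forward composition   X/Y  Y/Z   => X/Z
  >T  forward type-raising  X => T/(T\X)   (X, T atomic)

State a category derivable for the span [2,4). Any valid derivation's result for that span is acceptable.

[0,6] S   <
  [0,1] "today" : S\NP
  [1,6] S\(S\NP)   <
    [1,5] NP   >
      [1,2] NP/(NP\N)   >T
        [1,2] "sent" : N
      [2,5] NP\N   >
        [2,4] (NP\N)/(S\NP)   >
          [2,3] "ate" : ((NP\N)/(S\NP))/N
          [3,4] "in" : N
        [4,5] "this" : S\NP
    [5,6] "near" : (S\(S\NP))\NP

(NP\N)/(S\NP)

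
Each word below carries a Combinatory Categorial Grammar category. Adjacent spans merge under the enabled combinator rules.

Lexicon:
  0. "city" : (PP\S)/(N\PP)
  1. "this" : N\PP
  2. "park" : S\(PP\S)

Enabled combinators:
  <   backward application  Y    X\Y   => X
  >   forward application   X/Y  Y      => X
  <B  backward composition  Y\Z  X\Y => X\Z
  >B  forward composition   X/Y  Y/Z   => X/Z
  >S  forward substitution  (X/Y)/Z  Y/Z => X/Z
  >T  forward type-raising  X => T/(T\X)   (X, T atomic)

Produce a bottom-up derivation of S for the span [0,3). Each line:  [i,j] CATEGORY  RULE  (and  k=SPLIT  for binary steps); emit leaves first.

[0,3] S   <
  [0,2] PP\S   >
    [0,1] "city" : (PP\S)/(N\PP)
    [1,2] "this" : N\PP
  [2,3] "park" : S\(PP\S)

[0,1] (PP\S)/(N\PP)  lex  "city"
[1,2] N\PP  lex  "this"
[0,2] PP\S  >  k=1
[2,3] S\(PP\S)  lex  "park"
[0,3] S  <  k=2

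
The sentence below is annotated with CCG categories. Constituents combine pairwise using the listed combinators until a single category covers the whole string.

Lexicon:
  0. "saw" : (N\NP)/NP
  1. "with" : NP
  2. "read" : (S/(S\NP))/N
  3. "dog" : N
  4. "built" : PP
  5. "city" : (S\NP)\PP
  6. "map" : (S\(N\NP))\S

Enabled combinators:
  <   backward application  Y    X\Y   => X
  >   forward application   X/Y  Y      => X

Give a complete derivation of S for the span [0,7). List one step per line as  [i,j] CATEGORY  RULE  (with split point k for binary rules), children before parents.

[0,1] (N\NP)/NP  lex  "saw"
[1,2] NP  lex  "with"
[0,2] N\NP  >  k=1
[2,3] (S/(S\NP))/N  lex  "read"
[3,4] N  lex  "dog"
[2,4] S/(S\NP)  >  k=3
[4,5] PP  lex  "built"
[5,6] (S\NP)\PP  lex  "city"
[4,6] S\NP  <  k=5
[2,6] S  >  k=4
[6,7] (S\(N\NP))\S  lex  "map"
[2,7] S\(N\NP)  <  k=6
[0,7] S  <  k=2

[0,7] S   <
  [0,2] N\NP   >
    [0,1] "saw" : (N\NP)/NP
    [1,2] "with" : NP
  [2,7] S\(N\NP)   <
    [2,6] S   >
      [2,4] S/(S\NP)   >
        [2,3] "read" : (S/(S\NP))/N
        [3,4] "dog" : N
      [4,6] S\NP   <
        [4,5] "built" : PP
        [5,6] "city" : (S\NP)\PP
    [6,7] "map" : (S\(N\NP))\S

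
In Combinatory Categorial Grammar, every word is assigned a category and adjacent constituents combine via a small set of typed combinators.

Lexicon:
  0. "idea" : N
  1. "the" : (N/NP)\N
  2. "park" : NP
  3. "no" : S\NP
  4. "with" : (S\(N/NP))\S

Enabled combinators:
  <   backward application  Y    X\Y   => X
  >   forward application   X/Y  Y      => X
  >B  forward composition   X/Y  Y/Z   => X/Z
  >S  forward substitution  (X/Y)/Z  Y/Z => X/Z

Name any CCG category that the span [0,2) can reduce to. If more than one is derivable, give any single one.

N/NP

[0,5] S   <
  [0,2] N/NP   <
    [0,1] "idea" : N
    [1,2] "the" : (N/NP)\N
  [2,5] S\(N/NP)   <
    [2,4] S   <
      [2,3] "park" : NP
      [3,4] "no" : S\NP
    [4,5] "with" : (S\(N/NP))\S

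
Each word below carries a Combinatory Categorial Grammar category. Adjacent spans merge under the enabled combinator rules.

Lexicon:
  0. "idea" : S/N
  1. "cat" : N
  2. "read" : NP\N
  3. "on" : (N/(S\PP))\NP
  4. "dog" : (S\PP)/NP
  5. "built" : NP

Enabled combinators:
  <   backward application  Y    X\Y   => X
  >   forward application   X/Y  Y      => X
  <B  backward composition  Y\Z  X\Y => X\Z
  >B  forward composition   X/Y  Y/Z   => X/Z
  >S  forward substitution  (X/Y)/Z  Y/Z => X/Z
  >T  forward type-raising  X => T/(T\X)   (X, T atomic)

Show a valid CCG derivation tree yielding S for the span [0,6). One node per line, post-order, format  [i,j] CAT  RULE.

[0,6] S   >
  [0,1] "idea" : S/N
  [1,6] N   >
    [1,4] N/(S\PP)   <
      [1,3] NP   >
        [1,2] NP/(NP\N)   >T
          [1,2] "cat" : N
        [2,3] "read" : NP\N
      [3,4] "on" : (N/(S\PP))\NP
    [4,6] S\PP   >
      [4,5] "dog" : (S\PP)/NP
      [5,6] "built" : NP

[0,1] S/N  lex  "idea"
[1,2] N  lex  "cat"
[1,2] NP/(NP\N)  >T
[2,3] NP\N  lex  "read"
[1,3] NP  >  k=2
[3,4] (N/(S\PP))\NP  lex  "on"
[1,4] N/(S\PP)  <  k=3
[4,5] (S\PP)/NP  lex  "dog"
[5,6] NP  lex  "built"
[4,6] S\PP  >  k=5
[1,6] N  >  k=4
[0,6] S  >  k=1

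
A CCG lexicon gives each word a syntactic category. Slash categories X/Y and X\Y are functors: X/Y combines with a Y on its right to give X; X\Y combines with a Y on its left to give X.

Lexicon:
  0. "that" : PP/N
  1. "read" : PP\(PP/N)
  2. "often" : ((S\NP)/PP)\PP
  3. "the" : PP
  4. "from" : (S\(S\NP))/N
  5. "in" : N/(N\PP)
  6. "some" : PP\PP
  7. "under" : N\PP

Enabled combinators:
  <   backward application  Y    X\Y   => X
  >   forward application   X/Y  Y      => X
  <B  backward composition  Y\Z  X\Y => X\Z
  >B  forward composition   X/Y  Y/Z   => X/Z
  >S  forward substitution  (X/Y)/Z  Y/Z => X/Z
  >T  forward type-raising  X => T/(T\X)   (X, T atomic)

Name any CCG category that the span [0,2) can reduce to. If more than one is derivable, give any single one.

[0,8] S   <
  [0,4] S\NP   >
    [0,3] (S\NP)/PP   <
      [0,2] PP   <
        [0,1] "that" : PP/N
        [1,2] "read" : PP\(PP/N)
      [2,3] "often" : ((S\NP)/PP)\PP
    [3,4] "the" : PP
  [4,8] S\(S\NP)   >
    [4,5] "from" : (S\(S\NP))/N
    [5,8] N   >
      [5,6] "in" : N/(N\PP)
      [6,8] N\PP   <B
        [6,7] "some" : PP\PP
        [7,8] "under" : N\PP

PP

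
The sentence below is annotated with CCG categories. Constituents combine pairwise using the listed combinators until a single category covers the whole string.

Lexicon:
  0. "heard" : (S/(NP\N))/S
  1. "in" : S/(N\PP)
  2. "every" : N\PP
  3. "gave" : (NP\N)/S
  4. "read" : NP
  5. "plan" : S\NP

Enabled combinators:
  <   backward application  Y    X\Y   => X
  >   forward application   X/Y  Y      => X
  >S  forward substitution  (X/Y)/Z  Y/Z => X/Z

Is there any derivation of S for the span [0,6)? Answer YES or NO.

YES

[0,6] S   >
  [0,3] S/(NP\N)   >
    [0,1] "heard" : (S/(NP\N))/S
    [1,3] S   >
      [1,2] "in" : S/(N\PP)
      [2,3] "every" : N\PP
  [3,6] NP\N   >
    [3,4] "gave" : (NP\N)/S
    [4,6] S   <
      [4,5] "read" : NP
      [5,6] "plan" : S\NP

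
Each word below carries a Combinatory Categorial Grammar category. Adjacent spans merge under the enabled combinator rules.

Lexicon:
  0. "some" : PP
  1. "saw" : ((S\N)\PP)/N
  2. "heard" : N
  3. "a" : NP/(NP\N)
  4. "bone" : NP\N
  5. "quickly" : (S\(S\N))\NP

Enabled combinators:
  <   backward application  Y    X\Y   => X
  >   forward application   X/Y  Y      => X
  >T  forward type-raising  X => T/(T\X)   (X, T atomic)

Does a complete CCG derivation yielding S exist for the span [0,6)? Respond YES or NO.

YES

[0,6] S   <
  [0,3] S\N   <
    [0,1] "some" : PP
    [1,3] (S\N)\PP   >
      [1,2] "saw" : ((S\N)\PP)/N
      [2,3] "heard" : N
  [3,6] S\(S\N)   <
    [3,5] NP   >
      [3,4] "a" : NP/(NP\N)
      [4,5] "bone" : NP\N
    [5,6] "quickly" : (S\(S\N))\NP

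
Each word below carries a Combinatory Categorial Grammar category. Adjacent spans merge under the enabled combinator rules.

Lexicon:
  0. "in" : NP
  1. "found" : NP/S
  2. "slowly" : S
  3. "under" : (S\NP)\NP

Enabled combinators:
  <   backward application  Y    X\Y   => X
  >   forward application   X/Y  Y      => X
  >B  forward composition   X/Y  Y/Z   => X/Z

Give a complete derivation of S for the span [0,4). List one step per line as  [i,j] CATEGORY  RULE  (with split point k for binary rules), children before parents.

[0,1] NP  lex  "in"
[1,2] NP/S  lex  "found"
[2,3] S  lex  "slowly"
[1,3] NP  >  k=2
[3,4] (S\NP)\NP  lex  "under"
[1,4] S\NP  <  k=3
[0,4] S  <  k=1

[0,4] S   <
  [0,1] "in" : NP
  [1,4] S\NP   <
    [1,3] NP   >
      [1,2] "found" : NP/S
      [2,3] "slowly" : S
    [3,4] "under" : (S\NP)\NP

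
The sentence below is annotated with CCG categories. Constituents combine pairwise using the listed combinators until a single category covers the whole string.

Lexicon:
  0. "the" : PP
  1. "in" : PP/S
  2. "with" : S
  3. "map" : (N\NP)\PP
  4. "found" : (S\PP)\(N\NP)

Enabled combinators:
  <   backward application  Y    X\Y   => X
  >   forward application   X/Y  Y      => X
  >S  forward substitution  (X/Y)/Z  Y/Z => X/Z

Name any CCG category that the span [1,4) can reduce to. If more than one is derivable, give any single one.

N\NP

[0,5] S   <
  [0,1] "the" : PP
  [1,5] S\PP   <
    [1,4] N\NP   <
      [1,3] PP   >
        [1,2] "in" : PP/S
        [2,3] "with" : S
      [3,4] "map" : (N\NP)\PP
    [4,5] "found" : (S\PP)\(N\NP)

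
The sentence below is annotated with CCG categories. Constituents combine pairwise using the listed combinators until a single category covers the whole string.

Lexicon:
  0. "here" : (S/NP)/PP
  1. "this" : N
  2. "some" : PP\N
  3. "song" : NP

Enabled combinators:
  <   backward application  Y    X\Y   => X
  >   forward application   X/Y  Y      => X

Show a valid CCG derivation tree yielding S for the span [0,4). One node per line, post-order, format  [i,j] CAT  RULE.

[0,4] S   >
  [0,3] S/NP   >
    [0,1] "here" : (S/NP)/PP
    [1,3] PP   <
      [1,2] "this" : N
      [2,3] "some" : PP\N
  [3,4] "song" : NP

[0,1] (S/NP)/PP  lex  "here"
[1,2] N  lex  "this"
[2,3] PP\N  lex  "some"
[1,3] PP  <  k=2
[0,3] S/NP  >  k=1
[3,4] NP  lex  "song"
[0,4] S  >  k=3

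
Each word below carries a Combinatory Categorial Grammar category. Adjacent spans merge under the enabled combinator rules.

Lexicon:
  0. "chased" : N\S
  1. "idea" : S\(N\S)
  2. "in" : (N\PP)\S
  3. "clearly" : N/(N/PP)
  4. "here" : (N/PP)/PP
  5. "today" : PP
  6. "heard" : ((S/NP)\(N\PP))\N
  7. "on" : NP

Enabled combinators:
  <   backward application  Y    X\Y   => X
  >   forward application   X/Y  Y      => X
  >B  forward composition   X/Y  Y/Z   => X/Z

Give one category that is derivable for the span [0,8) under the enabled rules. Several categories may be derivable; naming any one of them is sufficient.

[0,8] S   >
  [0,7] S/NP   <
    [0,3] N\PP   <
      [0,2] S   <
        [0,1] "chased" : N\S
        [1,2] "idea" : S\(N\S)
      [2,3] "in" : (N\PP)\S
    [3,7] (S/NP)\(N\PP)   <
      [3,6] N   >
        [3,4] "clearly" : N/(N/PP)
        [4,6] N/PP   >
          [4,5] "here" : (N/PP)/PP
          [5,6] "today" : PP
      [6,7] "heard" : ((S/NP)\(N\PP))\N
  [7,8] "on" : NP

S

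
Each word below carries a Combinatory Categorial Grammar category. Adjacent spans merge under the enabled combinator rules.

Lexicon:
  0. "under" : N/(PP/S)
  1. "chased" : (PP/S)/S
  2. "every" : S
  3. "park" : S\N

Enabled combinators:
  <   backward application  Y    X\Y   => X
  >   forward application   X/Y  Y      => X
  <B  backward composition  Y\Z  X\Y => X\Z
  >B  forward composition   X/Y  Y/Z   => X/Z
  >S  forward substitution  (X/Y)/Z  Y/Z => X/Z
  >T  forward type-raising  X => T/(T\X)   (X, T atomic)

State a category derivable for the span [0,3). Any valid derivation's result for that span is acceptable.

[0,4] S   <
  [0,3] N   >
    [0,1] "under" : N/(PP/S)
    [1,3] PP/S   >
      [1,2] "chased" : (PP/S)/S
      [2,3] "every" : S
  [3,4] "park" : S\N

N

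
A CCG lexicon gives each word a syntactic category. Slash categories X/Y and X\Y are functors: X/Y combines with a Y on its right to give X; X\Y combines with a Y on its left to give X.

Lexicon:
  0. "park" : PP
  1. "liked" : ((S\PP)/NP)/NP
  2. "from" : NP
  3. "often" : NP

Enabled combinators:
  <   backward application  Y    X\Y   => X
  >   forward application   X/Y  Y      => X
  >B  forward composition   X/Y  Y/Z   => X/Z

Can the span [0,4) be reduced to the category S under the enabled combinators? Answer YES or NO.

[0,4] S   <
  [0,1] "park" : PP
  [1,4] S\PP   >
    [1,3] (S\PP)/NP   >
      [1,2] "liked" : ((S\PP)/NP)/NP
      [2,3] "from" : NP
    [3,4] "often" : NP

YES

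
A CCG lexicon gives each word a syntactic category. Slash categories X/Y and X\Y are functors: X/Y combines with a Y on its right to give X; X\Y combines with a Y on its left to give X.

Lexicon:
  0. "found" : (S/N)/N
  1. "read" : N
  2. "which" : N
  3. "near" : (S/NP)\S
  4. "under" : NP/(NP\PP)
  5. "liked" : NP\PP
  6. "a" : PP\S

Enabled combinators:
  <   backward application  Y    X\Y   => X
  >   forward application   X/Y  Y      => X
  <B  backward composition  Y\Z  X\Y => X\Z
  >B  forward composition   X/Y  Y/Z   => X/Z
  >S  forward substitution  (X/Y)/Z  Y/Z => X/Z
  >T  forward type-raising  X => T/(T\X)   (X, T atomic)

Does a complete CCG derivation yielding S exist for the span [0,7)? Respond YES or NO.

(S/N)/N N N (S/NP)\S NP/(NP\PP) NP\PP PP\S
CKY chart[0,7] = {N/(N\PP), NP/(NP\PP), PP, PP/(PP\PP), S/(S\PP)}; S ∉ chart

NO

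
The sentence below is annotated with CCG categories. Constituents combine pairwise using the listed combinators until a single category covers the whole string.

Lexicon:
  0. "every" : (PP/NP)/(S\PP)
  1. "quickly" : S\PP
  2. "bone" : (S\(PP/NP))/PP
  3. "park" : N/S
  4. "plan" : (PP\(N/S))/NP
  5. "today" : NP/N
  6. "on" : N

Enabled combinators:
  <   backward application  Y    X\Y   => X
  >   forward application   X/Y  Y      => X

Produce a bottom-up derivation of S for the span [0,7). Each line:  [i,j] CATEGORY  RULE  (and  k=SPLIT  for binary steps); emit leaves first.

[0,1] (PP/NP)/(S\PP)  lex  "every"
[1,2] S\PP  lex  "quickly"
[0,2] PP/NP  >  k=1
[2,3] (S\(PP/NP))/PP  lex  "bone"
[3,4] N/S  lex  "park"
[4,5] (PP\(N/S))/NP  lex  "plan"
[5,6] NP/N  lex  "today"
[6,7] N  lex  "on"
[5,7] NP  >  k=6
[4,7] PP\(N/S)  >  k=5
[3,7] PP  <  k=4
[2,7] S\(PP/NP)  >  k=3
[0,7] S  <  k=2

[0,7] S   <
  [0,2] PP/NP   >
    [0,1] "every" : (PP/NP)/(S\PP)
    [1,2] "quickly" : S\PP
  [2,7] S\(PP/NP)   >
    [2,3] "bone" : (S\(PP/NP))/PP
    [3,7] PP   <
      [3,4] "park" : N/S
      [4,7] PP\(N/S)   >
        [4,5] "plan" : (PP\(N/S))/NP
        [5,7] NP   >
          [5,6] "today" : NP/N
          [6,7] "on" : N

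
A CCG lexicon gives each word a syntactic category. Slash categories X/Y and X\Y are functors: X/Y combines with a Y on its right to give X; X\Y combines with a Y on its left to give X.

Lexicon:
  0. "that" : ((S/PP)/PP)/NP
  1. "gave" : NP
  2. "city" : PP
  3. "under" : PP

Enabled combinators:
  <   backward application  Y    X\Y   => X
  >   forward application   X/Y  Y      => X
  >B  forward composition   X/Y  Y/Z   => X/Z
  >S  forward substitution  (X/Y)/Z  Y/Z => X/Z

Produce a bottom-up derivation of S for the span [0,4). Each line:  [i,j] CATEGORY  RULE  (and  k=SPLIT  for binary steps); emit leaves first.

[0,1] ((S/PP)/PP)/NP  lex  "that"
[1,2] NP  lex  "gave"
[0,2] (S/PP)/PP  >  k=1
[2,3] PP  lex  "city"
[0,3] S/PP  >  k=2
[3,4] PP  lex  "under"
[0,4] S  >  k=3

[0,4] S   >
  [0,3] S/PP   >
    [0,2] (S/PP)/PP   >
      [0,1] "that" : ((S/PP)/PP)/NP
      [1,2] "gave" : NP
    [2,3] "city" : PP
  [3,4] "under" : PP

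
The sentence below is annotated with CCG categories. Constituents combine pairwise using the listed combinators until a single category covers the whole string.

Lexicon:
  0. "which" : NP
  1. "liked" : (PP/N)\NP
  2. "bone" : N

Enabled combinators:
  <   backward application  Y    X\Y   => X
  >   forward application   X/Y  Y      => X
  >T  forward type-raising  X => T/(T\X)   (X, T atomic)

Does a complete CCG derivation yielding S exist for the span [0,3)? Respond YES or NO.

NO

NP (PP/N)\NP N
CKY chart[0,3] = {N/(N\PP), NP/(NP\PP), PP, PP/(PP\PP), S/(S\PP)}; S ∉ chart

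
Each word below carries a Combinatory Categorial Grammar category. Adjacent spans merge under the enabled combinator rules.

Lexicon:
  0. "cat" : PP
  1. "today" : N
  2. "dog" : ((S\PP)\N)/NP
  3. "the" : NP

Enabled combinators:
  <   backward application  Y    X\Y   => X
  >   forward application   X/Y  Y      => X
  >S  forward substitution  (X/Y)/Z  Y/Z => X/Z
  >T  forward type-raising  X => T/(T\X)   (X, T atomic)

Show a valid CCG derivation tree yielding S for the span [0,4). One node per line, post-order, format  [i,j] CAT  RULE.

[0,1] PP  lex  "cat"
[1,2] N  lex  "today"
[2,3] ((S\PP)\N)/NP  lex  "dog"
[3,4] NP  lex  "the"
[2,4] (S\PP)\N  >  k=3
[1,4] S\PP  <  k=2
[0,4] S  <  k=1

[0,4] S   <
  [0,1] "cat" : PP
  [1,4] S\PP   <
    [1,2] "today" : N
    [2,4] (S\PP)\N   >
      [2,3] "dog" : ((S\PP)\N)/NP
      [3,4] "the" : NP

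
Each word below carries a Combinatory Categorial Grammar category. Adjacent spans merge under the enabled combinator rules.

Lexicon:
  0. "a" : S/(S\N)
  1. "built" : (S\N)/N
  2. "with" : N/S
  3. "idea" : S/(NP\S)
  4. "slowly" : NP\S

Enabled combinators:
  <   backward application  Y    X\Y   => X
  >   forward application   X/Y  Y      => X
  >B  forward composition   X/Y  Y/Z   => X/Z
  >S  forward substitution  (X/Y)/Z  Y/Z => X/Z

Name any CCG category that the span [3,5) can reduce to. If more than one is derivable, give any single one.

[0,5] S   >
  [0,1] "a" : S/(S\N)
  [1,5] S\N   >
    [1,2] "built" : (S\N)/N
    [2,5] N   >
      [2,3] "with" : N/S
      [3,5] S   >
        [3,4] "idea" : S/(NP\S)
        [4,5] "slowly" : NP\S

S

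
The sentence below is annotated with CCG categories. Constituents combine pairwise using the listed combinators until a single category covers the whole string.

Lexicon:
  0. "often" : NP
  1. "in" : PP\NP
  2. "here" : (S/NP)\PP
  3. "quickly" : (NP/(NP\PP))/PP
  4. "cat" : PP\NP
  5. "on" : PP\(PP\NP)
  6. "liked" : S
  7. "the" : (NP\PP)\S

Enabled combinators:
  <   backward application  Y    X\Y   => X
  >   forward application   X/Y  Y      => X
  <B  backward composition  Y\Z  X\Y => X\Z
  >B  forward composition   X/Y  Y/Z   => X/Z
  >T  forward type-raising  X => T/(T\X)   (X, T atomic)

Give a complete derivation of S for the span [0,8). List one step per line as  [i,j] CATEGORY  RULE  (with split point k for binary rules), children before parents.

[0,1] NP  lex  "often"
[1,2] PP\NP  lex  "in"
[0,2] PP  <  k=1
[2,3] (S/NP)\PP  lex  "here"
[0,3] S/NP  <  k=2
[3,4] (NP/(NP\PP))/PP  lex  "quickly"
[4,5] PP\NP  lex  "cat"
[5,6] PP\(PP\NP)  lex  "on"
[4,6] PP  <  k=5
[3,6] NP/(NP\PP)  >  k=4
[6,7] S  lex  "liked"
[7,8] (NP\PP)\S  lex  "the"
[6,8] NP\PP  <  k=7
[3,8] NP  >  k=6
[0,8] S  >  k=3

[0,8] S   >
  [0,3] S/NP   <
    [0,2] PP   <
      [0,1] "often" : NP
      [1,2] "in" : PP\NP
    [2,3] "here" : (S/NP)\PP
  [3,8] NP   >
    [3,6] NP/(NP\PP)   >
      [3,4] "quickly" : (NP/(NP\PP))/PP
      [4,6] PP   <
        [4,5] "cat" : PP\NP
        [5,6] "on" : PP\(PP\NP)
    [6,8] NP\PP   <
      [6,7] "liked" : S
      [7,8] "the" : (NP\PP)\S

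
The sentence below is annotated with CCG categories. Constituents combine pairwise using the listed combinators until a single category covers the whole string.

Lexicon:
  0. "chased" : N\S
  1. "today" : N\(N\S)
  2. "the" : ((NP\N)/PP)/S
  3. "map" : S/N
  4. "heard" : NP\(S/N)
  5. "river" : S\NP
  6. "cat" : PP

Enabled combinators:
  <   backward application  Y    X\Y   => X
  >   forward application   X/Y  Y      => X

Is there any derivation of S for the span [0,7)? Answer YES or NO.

N\S N\(N\S) ((NP\N)/PP)/S S/N NP\(S/N) S\NP PP
CKY chart[0,7] = {NP}; S ∉ chart

NO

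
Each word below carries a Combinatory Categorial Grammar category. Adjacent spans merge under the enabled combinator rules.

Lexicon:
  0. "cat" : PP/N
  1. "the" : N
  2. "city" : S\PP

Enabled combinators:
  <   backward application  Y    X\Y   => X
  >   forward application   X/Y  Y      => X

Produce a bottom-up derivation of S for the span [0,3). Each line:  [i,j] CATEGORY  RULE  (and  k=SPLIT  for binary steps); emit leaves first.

[0,3] S   <
  [0,2] PP   >
    [0,1] "cat" : PP/N
    [1,2] "the" : N
  [2,3] "city" : S\PP

[0,1] PP/N  lex  "cat"
[1,2] N  lex  "the"
[0,2] PP  >  k=1
[2,3] S\PP  lex  "city"
[0,3] S  <  k=2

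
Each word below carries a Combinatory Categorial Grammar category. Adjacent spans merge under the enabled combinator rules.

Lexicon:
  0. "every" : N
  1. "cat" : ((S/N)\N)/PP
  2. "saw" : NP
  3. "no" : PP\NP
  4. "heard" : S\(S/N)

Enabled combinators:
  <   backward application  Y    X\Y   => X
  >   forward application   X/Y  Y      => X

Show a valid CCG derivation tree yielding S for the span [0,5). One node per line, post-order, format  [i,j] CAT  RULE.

[0,1] N  lex  "every"
[1,2] ((S/N)\N)/PP  lex  "cat"
[2,3] NP  lex  "saw"
[3,4] PP\NP  lex  "no"
[2,4] PP  <  k=3
[1,4] (S/N)\N  >  k=2
[0,4] S/N  <  k=1
[4,5] S\(S/N)  lex  "heard"
[0,5] S  <  k=4

[0,5] S   <
  [0,4] S/N   <
    [0,1] "every" : N
    [1,4] (S/N)\N   >
      [1,2] "cat" : ((S/N)\N)/PP
      [2,4] PP   <
        [2,3] "saw" : NP
        [3,4] "no" : PP\NP
  [4,5] "heard" : S\(S/N)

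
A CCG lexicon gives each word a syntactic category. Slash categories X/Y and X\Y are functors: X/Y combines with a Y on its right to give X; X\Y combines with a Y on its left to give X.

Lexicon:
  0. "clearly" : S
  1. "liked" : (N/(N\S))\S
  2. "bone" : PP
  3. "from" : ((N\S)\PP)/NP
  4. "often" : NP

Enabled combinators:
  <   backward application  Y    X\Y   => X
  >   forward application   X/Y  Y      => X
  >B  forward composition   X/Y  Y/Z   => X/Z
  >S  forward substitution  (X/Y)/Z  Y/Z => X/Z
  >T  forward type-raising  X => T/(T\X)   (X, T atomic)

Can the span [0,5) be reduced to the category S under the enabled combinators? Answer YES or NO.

NO

S (N/(N\S))\S PP ((N\S)\PP)/NP NP
CKY chart[0,5] = {N, N/(N\N), NP/(NP\N), PP/(PP\N), S/(S\N)}; S ∉ chart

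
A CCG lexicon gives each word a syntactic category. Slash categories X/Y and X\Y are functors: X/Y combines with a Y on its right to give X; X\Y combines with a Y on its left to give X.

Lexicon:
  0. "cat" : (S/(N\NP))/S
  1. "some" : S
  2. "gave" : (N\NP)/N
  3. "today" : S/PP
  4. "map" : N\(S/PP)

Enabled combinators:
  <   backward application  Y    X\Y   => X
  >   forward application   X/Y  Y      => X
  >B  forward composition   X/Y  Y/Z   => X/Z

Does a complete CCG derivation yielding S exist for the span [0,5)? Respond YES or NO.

YES

[0,5] S   >
  [0,3] S/N   >B
    [0,2] S/(N\NP)   >
      [0,1] "cat" : (S/(N\NP))/S
      [1,2] "some" : S
    [2,3] "gave" : (N\NP)/N
  [3,5] N   <
    [3,4] "today" : S/PP
    [4,5] "map" : N\(S/PP)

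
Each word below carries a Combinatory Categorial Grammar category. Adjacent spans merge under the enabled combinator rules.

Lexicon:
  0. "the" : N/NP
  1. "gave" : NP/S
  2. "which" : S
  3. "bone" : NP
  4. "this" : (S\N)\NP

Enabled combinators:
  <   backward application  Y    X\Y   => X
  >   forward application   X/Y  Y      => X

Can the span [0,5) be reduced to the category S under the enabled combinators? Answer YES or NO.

[0,5] S   <
  [0,3] N   >
    [0,1] "the" : N/NP
    [1,3] NP   >
      [1,2] "gave" : NP/S
      [2,3] "which" : S
  [3,5] S\N   <
    [3,4] "bone" : NP
    [4,5] "this" : (S\N)\NP

YES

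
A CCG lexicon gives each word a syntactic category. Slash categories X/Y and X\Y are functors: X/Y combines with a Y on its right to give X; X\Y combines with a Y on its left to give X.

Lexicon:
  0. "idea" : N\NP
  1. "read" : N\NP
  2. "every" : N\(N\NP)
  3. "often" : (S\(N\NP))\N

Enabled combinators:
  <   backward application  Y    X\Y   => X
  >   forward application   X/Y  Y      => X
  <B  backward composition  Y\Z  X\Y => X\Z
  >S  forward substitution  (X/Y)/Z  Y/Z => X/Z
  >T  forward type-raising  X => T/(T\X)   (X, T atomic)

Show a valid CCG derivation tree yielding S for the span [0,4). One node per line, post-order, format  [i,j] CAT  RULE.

[0,1] N\NP  lex  "idea"
[1,2] N\NP  lex  "read"
[2,3] N\(N\NP)  lex  "every"
[1,3] N  <  k=2
[3,4] (S\(N\NP))\N  lex  "often"
[1,4] S\(N\NP)  <  k=3
[0,4] S  <  k=1

[0,4] S   <
  [0,1] "idea" : N\NP
  [1,4] S\(N\NP)   <
    [1,3] N   <
      [1,2] "read" : N\NP
      [2,3] "every" : N\(N\NP)
    [3,4] "often" : (S\(N\NP))\N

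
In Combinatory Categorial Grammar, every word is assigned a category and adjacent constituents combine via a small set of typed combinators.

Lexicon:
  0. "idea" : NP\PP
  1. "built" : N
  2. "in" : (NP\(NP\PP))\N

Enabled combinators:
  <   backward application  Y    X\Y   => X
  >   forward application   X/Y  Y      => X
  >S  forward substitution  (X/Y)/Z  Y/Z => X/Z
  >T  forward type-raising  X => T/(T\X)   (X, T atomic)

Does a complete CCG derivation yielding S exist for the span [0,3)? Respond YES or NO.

NP\PP N (NP\(NP\PP))\N
CKY chart[0,3] = {N/(N\NP), NP, NP/(NP\NP), PP/(PP\NP), S/(S\NP)}; S ∉ chart

NO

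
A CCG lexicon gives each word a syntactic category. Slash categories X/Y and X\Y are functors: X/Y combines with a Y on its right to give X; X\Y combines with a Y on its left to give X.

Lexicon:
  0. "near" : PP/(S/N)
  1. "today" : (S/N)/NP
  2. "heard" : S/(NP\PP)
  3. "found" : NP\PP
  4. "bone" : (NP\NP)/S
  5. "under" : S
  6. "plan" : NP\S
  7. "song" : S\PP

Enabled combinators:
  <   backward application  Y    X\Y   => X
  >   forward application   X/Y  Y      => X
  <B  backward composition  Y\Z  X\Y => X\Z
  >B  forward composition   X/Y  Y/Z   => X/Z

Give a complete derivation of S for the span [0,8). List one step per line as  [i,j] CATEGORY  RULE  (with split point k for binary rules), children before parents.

[0,8] S   <
  [0,7] PP   >
    [0,2] PP/NP   >B
      [0,1] "near" : PP/(S/N)
      [1,2] "today" : (S/N)/NP
    [2,7] NP   <
      [2,6] S   >
        [2,3] "heard" : S/(NP\PP)
        [3,6] NP\PP   <B
          [3,4] "found" : NP\PP
          [4,6] NP\NP   >
            [4,5] "bone" : (NP\NP)/S
            [5,6] "under" : S
      [6,7] "plan" : NP\S
  [7,8] "song" : S\PP

[0,1] PP/(S/N)  lex  "near"
[1,2] (S/N)/NP  lex  "today"
[0,2] PP/NP  >B  k=1
[2,3] S/(NP\PP)  lex  "heard"
[3,4] NP\PP  lex  "found"
[4,5] (NP\NP)/S  lex  "bone"
[5,6] S  lex  "under"
[4,6] NP\NP  >  k=5
[3,6] NP\PP  <B  k=4
[2,6] S  >  k=3
[6,7] NP\S  lex  "plan"
[2,7] NP  <  k=6
[0,7] PP  >  k=2
[7,8] S\PP  lex  "song"
[0,8] S  <  k=7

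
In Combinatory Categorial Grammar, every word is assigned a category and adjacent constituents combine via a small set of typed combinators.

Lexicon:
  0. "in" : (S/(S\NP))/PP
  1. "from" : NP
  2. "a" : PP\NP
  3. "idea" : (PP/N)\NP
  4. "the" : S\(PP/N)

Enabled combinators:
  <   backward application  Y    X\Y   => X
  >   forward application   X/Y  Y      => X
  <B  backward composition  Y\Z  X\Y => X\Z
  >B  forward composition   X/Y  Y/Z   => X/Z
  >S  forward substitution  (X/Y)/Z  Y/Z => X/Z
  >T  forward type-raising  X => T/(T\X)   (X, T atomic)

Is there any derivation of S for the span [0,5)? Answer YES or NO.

[0,5] S   >
  [0,3] S/(S\NP)   >
    [0,1] "in" : (S/(S\NP))/PP
    [1,3] PP   >
      [1,2] PP/(PP\NP)   >T
        [1,2] "from" : NP
      [2,3] "a" : PP\NP
  [3,5] S\NP   <B
    [3,4] "idea" : (PP/N)\NP
    [4,5] "the" : S\(PP/N)

YES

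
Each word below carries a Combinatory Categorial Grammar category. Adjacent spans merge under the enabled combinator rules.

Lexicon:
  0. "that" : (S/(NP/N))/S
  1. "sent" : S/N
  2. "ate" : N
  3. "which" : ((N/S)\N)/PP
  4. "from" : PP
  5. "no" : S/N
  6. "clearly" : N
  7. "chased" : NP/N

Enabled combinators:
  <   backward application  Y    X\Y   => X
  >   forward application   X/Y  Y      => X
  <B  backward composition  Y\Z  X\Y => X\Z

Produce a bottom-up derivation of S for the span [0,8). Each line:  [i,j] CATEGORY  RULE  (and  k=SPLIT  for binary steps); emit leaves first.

[0,8] S   >
  [0,7] S/(NP/N)   >
    [0,1] "that" : (S/(NP/N))/S
    [1,7] S   >
      [1,2] "sent" : S/N
      [2,7] N   >
        [2,5] N/S   <
          [2,3] "ate" : N
          [3,5] (N/S)\N   >
            [3,4] "which" : ((N/S)\N)/PP
            [4,5] "from" : PP
        [5,7] S   >
          [5,6] "no" : S/N
          [6,7] "clearly" : N
  [7,8] "chased" : NP/N

[0,1] (S/(NP/N))/S  lex  "that"
[1,2] S/N  lex  "sent"
[2,3] N  lex  "ate"
[3,4] ((N/S)\N)/PP  lex  "which"
[4,5] PP  lex  "from"
[3,5] (N/S)\N  >  k=4
[2,5] N/S  <  k=3
[5,6] S/N  lex  "no"
[6,7] N  lex  "clearly"
[5,7] S  >  k=6
[2,7] N  >  k=5
[1,7] S  >  k=2
[0,7] S/(NP/N)  >  k=1
[7,8] NP/N  lex  "chased"
[0,8] S  >  k=7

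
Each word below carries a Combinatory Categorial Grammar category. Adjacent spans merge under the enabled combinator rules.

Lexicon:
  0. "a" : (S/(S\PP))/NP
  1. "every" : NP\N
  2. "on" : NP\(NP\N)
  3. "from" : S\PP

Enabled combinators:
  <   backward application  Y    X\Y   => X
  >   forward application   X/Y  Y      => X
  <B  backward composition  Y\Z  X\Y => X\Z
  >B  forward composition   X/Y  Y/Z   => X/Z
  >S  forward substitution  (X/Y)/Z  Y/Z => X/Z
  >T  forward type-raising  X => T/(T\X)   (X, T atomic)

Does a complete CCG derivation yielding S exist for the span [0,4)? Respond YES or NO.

[0,4] S   >
  [0,3] S/(S\PP)   >
    [0,1] "a" : (S/(S\PP))/NP
    [1,3] NP   <
      [1,2] "every" : NP\N
      [2,3] "on" : NP\(NP\N)
  [3,4] "from" : S\PP

YES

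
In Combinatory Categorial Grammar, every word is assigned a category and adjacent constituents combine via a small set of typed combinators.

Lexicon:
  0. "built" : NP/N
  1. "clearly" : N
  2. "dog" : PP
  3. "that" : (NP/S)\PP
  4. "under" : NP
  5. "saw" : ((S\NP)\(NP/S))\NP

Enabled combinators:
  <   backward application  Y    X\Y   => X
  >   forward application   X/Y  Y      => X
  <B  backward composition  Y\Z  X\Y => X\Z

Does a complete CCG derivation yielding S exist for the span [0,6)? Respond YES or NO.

YES

[0,6] S   <
  [0,2] NP   >
    [0,1] "built" : NP/N
    [1,2] "clearly" : N
  [2,6] S\NP   <
    [2,4] NP/S   <
      [2,3] "dog" : PP
      [3,4] "that" : (NP/S)\PP
    [4,6] (S\NP)\(NP/S)   <
      [4,5] "under" : NP
      [5,6] "saw" : ((S\NP)\(NP/S))\NP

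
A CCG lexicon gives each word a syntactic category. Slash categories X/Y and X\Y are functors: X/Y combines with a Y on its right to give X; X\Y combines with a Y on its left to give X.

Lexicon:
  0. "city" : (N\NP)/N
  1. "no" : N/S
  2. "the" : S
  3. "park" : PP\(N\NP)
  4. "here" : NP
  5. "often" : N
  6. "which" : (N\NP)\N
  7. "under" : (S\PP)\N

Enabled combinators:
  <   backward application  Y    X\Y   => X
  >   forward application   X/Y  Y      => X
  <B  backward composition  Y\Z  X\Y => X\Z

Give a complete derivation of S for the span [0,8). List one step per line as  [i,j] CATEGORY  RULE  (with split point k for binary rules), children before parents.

[0,8] S   <
  [0,4] PP   <
    [0,3] N\NP   >
      [0,1] "city" : (N\NP)/N
      [1,3] N   >
        [1,2] "no" : N/S
        [2,3] "the" : S
    [3,4] "park" : PP\(N\NP)
  [4,8] S\PP   <
    [4,7] N   <
      [4,5] "here" : NP
      [5,7] N\NP   <
        [5,6] "often" : N
        [6,7] "which" : (N\NP)\N
    [7,8] "under" : (S\PP)\N

[0,1] (N\NP)/N  lex  "city"
[1,2] N/S  lex  "no"
[2,3] S  lex  "the"
[1,3] N  >  k=2
[0,3] N\NP  >  k=1
[3,4] PP\(N\NP)  lex  "park"
[0,4] PP  <  k=3
[4,5] NP  lex  "here"
[5,6] N  lex  "often"
[6,7] (N\NP)\N  lex  "which"
[5,7] N\NP  <  k=6
[4,7] N  <  k=5
[7,8] (S\PP)\N  lex  "under"
[4,8] S\PP  <  k=7
[0,8] S  <  k=4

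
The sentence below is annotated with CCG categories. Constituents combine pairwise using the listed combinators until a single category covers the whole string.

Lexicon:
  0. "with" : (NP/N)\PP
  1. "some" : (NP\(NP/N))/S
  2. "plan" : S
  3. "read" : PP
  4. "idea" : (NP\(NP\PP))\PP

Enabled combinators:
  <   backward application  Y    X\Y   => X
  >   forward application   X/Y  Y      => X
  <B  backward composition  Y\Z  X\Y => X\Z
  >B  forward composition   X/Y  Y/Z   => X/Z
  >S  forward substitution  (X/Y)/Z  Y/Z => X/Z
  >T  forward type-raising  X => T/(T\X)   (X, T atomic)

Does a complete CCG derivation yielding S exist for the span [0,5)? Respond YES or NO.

NO

(NP/N)\PP (NP\(NP/N))/S S PP (NP\(NP\PP))\PP
CKY chart[0,5] = {N/(N\NP), NP, NP/(NP\NP), PP/(PP\NP), S/(S\NP)}; S ∉ chart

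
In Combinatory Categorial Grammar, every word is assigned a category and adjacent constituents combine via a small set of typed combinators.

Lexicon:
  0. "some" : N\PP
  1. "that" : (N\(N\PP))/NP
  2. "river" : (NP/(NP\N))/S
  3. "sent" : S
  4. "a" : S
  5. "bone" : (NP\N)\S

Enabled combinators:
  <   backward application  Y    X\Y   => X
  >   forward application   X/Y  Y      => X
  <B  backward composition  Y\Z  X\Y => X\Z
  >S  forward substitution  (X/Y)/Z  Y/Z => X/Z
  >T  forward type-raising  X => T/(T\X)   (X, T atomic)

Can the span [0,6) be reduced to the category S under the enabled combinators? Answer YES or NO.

N\PP (N\(N\PP))/NP (NP/(NP\N))/S S S (NP\N)\S
CKY chart[0,6] = {N, N/(N\N), NP/(NP\N), PP/(PP\N), S/(S\N)}; S ∉ chart

NO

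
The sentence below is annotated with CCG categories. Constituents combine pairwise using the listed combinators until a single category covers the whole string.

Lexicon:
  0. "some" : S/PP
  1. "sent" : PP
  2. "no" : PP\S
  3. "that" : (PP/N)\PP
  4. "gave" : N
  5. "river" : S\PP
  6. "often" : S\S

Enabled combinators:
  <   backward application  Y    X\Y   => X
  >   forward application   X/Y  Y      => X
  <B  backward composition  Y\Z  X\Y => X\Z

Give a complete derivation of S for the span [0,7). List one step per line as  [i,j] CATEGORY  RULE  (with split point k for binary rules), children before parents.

[0,7] S   <
  [0,5] PP   >
    [0,4] PP/N   <
      [0,3] PP   <
        [0,2] S   >
          [0,1] "some" : S/PP
          [1,2] "sent" : PP
        [2,3] "no" : PP\S
      [3,4] "that" : (PP/N)\PP
    [4,5] "gave" : N
  [5,7] S\PP   <B
    [5,6] "river" : S\PP
    [6,7] "often" : S\S

[0,1] S/PP  lex  "some"
[1,2] PP  lex  "sent"
[0,2] S  >  k=1
[2,3] PP\S  lex  "no"
[0,3] PP  <  k=2
[3,4] (PP/N)\PP  lex  "that"
[0,4] PP/N  <  k=3
[4,5] N  lex  "gave"
[0,5] PP  >  k=4
[5,6] S\PP  lex  "river"
[6,7] S\S  lex  "often"
[5,7] S\PP  <B  k=6
[0,7] S  <  k=5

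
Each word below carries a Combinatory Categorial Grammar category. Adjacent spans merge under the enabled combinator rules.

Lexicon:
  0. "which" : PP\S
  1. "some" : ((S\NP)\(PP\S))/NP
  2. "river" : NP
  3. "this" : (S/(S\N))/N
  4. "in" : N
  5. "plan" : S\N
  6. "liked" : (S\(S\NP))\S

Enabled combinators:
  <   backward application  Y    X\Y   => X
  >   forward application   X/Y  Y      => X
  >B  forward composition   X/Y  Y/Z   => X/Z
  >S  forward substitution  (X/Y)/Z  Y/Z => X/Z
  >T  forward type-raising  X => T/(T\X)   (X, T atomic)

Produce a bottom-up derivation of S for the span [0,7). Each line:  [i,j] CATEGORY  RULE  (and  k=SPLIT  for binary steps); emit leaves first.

[0,7] S   <
  [0,3] S\NP   <
    [0,1] "which" : PP\S
    [1,3] (S\NP)\(PP\S)   >
      [1,2] "some" : ((S\NP)\(PP\S))/NP
      [2,3] "river" : NP
  [3,7] S\(S\NP)   <
    [3,6] S   >
      [3,5] S/(S\N)   >
        [3,4] "this" : (S/(S\N))/N
        [4,5] "in" : N
      [5,6] "plan" : S\N
    [6,7] "liked" : (S\(S\NP))\S

[0,1] PP\S  lex  "which"
[1,2] ((S\NP)\(PP\S))/NP  lex  "some"
[2,3] NP  lex  "river"
[1,3] (S\NP)\(PP\S)  >  k=2
[0,3] S\NP  <  k=1
[3,4] (S/(S\N))/N  lex  "this"
[4,5] N  lex  "in"
[3,5] S/(S\N)  >  k=4
[5,6] S\N  lex  "plan"
[3,6] S  >  k=5
[6,7] (S\(S\NP))\S  lex  "liked"
[3,7] S\(S\NP)  <  k=6
[0,7] S  <  k=3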